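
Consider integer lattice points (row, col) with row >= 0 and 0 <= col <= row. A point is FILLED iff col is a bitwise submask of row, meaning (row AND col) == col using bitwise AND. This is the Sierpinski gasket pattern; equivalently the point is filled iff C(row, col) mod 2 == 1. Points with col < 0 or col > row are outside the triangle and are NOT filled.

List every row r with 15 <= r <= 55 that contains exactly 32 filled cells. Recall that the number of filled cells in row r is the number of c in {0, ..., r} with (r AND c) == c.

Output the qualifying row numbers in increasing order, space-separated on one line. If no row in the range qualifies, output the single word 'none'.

Answer: 31 47 55

Derivation:
Row r has 2^popcount(r) filled cells, so we need popcount(r) = log2(32) = 5.
Scan r = 15..55 and keep those with exactly 5 one-bits:
r=15=1111 popcount=4 -> skip
r=16=10000 popcount=1 -> skip
r=17=10001 popcount=2 -> skip
r=18=10010 popcount=2 -> skip
r=19=10011 popcount=3 -> skip
r=20=10100 popcount=2 -> skip
r=21=10101 popcount=3 -> skip
r=22=10110 popcount=3 -> skip
r=23=10111 popcount=4 -> skip
r=24=11000 popcount=2 -> skip
r=25=11001 popcount=3 -> skip
r=26=11010 popcount=3 -> skip
r=27=11011 popcount=4 -> skip
r=28=11100 popcount=3 -> skip
r=29=11101 popcount=4 -> skip
r=30=11110 popcount=4 -> skip
r=31=11111 popcount=5 -> KEEP
r=32=100000 popcount=1 -> skip
r=33=100001 popcount=2 -> skip
r=34=100010 popcount=2 -> skip
r=35=100011 popcount=3 -> skip
r=36=100100 popcount=2 -> skip
r=37=100101 popcount=3 -> skip
r=38=100110 popcount=3 -> skip
r=39=100111 popcount=4 -> skip
r=40=101000 popcount=2 -> skip
r=41=101001 popcount=3 -> skip
r=42=101010 popcount=3 -> skip
r=43=101011 popcount=4 -> skip
r=44=101100 popcount=3 -> skip
r=45=101101 popcount=4 -> skip
r=46=101110 popcount=4 -> skip
r=47=101111 popcount=5 -> KEEP
r=48=110000 popcount=2 -> skip
r=49=110001 popcount=3 -> skip
r=50=110010 popcount=3 -> skip
r=51=110011 popcount=4 -> skip
r=52=110100 popcount=3 -> skip
r=53=110101 popcount=4 -> skip
r=54=110110 popcount=4 -> skip
r=55=110111 popcount=5 -> KEEP
Kept rows: 31 47 55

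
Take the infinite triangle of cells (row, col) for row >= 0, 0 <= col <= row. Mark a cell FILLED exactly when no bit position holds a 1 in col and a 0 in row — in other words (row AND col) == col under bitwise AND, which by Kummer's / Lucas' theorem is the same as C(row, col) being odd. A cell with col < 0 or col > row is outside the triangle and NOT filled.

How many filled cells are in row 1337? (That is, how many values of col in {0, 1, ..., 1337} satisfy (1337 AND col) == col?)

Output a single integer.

Answer: 64

Derivation:
1337 in binary = 10100111001
popcount(1337) = number of 1-bits in 10100111001 = 6
A col c satisfies (1337 AND c) == c iff every set bit of c is also set in 1337; each of the 6 set bits of 1337 can independently be on or off in c.
count = 2^6 = 64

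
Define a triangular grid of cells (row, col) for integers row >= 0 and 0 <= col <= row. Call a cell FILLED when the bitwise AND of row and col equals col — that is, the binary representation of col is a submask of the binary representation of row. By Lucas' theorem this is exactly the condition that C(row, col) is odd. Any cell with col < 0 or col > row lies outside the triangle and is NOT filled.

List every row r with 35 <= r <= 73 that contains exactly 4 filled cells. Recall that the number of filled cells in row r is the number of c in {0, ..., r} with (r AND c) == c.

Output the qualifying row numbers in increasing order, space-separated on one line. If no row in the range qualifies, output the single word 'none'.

Answer: 36 40 48 65 66 68 72

Derivation:
Row r has 2^popcount(r) filled cells, so we need popcount(r) = log2(4) = 2.
Scan r = 35..73 and keep those with exactly 2 one-bits:
r=35=100011 popcount=3 -> skip
r=36=100100 popcount=2 -> KEEP
r=37=100101 popcount=3 -> skip
r=38=100110 popcount=3 -> skip
r=39=100111 popcount=4 -> skip
r=40=101000 popcount=2 -> KEEP
r=41=101001 popcount=3 -> skip
r=42=101010 popcount=3 -> skip
r=43=101011 popcount=4 -> skip
r=44=101100 popcount=3 -> skip
r=45=101101 popcount=4 -> skip
r=46=101110 popcount=4 -> skip
r=47=101111 popcount=5 -> skip
r=48=110000 popcount=2 -> KEEP
r=49=110001 popcount=3 -> skip
r=50=110010 popcount=3 -> skip
r=51=110011 popcount=4 -> skip
r=52=110100 popcount=3 -> skip
r=53=110101 popcount=4 -> skip
r=54=110110 popcount=4 -> skip
r=55=110111 popcount=5 -> skip
r=56=111000 popcount=3 -> skip
r=57=111001 popcount=4 -> skip
r=58=111010 popcount=4 -> skip
r=59=111011 popcount=5 -> skip
r=60=111100 popcount=4 -> skip
r=61=111101 popcount=5 -> skip
r=62=111110 popcount=5 -> skip
r=63=111111 popcount=6 -> skip
r=64=1000000 popcount=1 -> skip
r=65=1000001 popcount=2 -> KEEP
r=66=1000010 popcount=2 -> KEEP
r=67=1000011 popcount=3 -> skip
r=68=1000100 popcount=2 -> KEEP
r=69=1000101 popcount=3 -> skip
r=70=1000110 popcount=3 -> skip
r=71=1000111 popcount=4 -> skip
r=72=1001000 popcount=2 -> KEEP
r=73=1001001 popcount=3 -> skip
Kept rows: 36 40 48 65 66 68 72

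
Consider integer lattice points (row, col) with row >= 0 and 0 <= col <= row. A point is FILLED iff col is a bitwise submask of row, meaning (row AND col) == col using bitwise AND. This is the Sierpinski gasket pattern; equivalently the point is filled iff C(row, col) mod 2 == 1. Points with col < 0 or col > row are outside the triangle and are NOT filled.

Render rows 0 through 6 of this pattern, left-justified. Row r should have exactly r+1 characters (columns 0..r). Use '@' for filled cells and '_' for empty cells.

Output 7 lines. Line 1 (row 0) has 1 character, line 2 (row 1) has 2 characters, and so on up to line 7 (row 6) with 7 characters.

Answer: @
@@
@_@
@@@@
@___@
@@__@@
@_@_@_@

Derivation:
r0=0: @
r1=1: @@
r2=10: @_@
r3=11: @@@@
r4=100: @___@
r5=101: @@__@@
r6=110: @_@_@_@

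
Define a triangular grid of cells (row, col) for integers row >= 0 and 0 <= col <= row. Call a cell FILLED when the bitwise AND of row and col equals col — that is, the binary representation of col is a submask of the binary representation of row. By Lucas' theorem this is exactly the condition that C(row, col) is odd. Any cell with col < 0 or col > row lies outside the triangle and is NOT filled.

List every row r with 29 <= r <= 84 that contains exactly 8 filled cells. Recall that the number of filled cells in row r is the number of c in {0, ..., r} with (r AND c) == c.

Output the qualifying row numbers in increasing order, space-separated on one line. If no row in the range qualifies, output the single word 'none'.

Answer: 35 37 38 41 42 44 49 50 52 56 67 69 70 73 74 76 81 82 84

Derivation:
Row r has 2^popcount(r) filled cells, so we need popcount(r) = log2(8) = 3.
Scan r = 29..84 and keep those with exactly 3 one-bits:
r=29=11101 popcount=4 -> skip
r=30=11110 popcount=4 -> skip
r=31=11111 popcount=5 -> skip
r=32=100000 popcount=1 -> skip
r=33=100001 popcount=2 -> skip
r=34=100010 popcount=2 -> skip
r=35=100011 popcount=3 -> KEEP
r=36=100100 popcount=2 -> skip
r=37=100101 popcount=3 -> KEEP
r=38=100110 popcount=3 -> KEEP
r=39=100111 popcount=4 -> skip
r=40=101000 popcount=2 -> skip
r=41=101001 popcount=3 -> KEEP
r=42=101010 popcount=3 -> KEEP
r=43=101011 popcount=4 -> skip
r=44=101100 popcount=3 -> KEEP
r=45=101101 popcount=4 -> skip
r=46=101110 popcount=4 -> skip
r=47=101111 popcount=5 -> skip
r=48=110000 popcount=2 -> skip
r=49=110001 popcount=3 -> KEEP
r=50=110010 popcount=3 -> KEEP
r=51=110011 popcount=4 -> skip
r=52=110100 popcount=3 -> KEEP
r=53=110101 popcount=4 -> skip
r=54=110110 popcount=4 -> skip
r=55=110111 popcount=5 -> skip
r=56=111000 popcount=3 -> KEEP
r=57=111001 popcount=4 -> skip
r=58=111010 popcount=4 -> skip
r=59=111011 popcount=5 -> skip
r=60=111100 popcount=4 -> skip
r=61=111101 popcount=5 -> skip
r=62=111110 popcount=5 -> skip
r=63=111111 popcount=6 -> skip
r=64=1000000 popcount=1 -> skip
r=65=1000001 popcount=2 -> skip
r=66=1000010 popcount=2 -> skip
r=67=1000011 popcount=3 -> KEEP
r=68=1000100 popcount=2 -> skip
r=69=1000101 popcount=3 -> KEEP
r=70=1000110 popcount=3 -> KEEP
r=71=1000111 popcount=4 -> skip
r=72=1001000 popcount=2 -> skip
r=73=1001001 popcount=3 -> KEEP
r=74=1001010 popcount=3 -> KEEP
r=75=1001011 popcount=4 -> skip
r=76=1001100 popcount=3 -> KEEP
r=77=1001101 popcount=4 -> skip
r=78=1001110 popcount=4 -> skip
r=79=1001111 popcount=5 -> skip
r=80=1010000 popcount=2 -> skip
r=81=1010001 popcount=3 -> KEEP
r=82=1010010 popcount=3 -> KEEP
r=83=1010011 popcount=4 -> skip
r=84=1010100 popcount=3 -> KEEP
Kept rows: 35 37 38 41 42 44 49 50 52 56 67 69 70 73 74 76 81 82 84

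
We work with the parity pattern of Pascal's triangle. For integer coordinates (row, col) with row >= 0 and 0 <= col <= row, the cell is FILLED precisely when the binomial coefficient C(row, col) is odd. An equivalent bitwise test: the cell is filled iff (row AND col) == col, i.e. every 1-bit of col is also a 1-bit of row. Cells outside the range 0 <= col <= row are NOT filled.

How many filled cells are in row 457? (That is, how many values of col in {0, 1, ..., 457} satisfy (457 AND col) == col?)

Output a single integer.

Answer: 32

Derivation:
457 in binary = 111001001
popcount(457) = number of 1-bits in 111001001 = 5
A col c satisfies (457 AND c) == c iff every set bit of c is also set in 457; each of the 5 set bits of 457 can independently be on or off in c.
count = 2^5 = 32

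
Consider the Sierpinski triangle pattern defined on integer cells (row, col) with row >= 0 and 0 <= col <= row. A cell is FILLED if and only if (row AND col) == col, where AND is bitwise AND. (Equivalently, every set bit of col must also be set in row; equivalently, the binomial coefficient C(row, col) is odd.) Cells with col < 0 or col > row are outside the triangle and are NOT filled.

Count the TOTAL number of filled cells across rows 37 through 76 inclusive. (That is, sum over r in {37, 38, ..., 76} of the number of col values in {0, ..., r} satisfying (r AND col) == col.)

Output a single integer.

Answer: 562

Derivation:
r37=100101 pc3: +8 =8
r38=100110 pc3: +8 =16
r39=100111 pc4: +16 =32
r40=101000 pc2: +4 =36
r41=101001 pc3: +8 =44
r42=101010 pc3: +8 =52
r43=101011 pc4: +16 =68
r44=101100 pc3: +8 =76
r45=101101 pc4: +16 =92
r46=101110 pc4: +16 =108
r47=101111 pc5: +32 =140
r48=110000 pc2: +4 =144
r49=110001 pc3: +8 =152
r50=110010 pc3: +8 =160
r51=110011 pc4: +16 =176
r52=110100 pc3: +8 =184
r53=110101 pc4: +16 =200
r54=110110 pc4: +16 =216
r55=110111 pc5: +32 =248
r56=111000 pc3: +8 =256
r57=111001 pc4: +16 =272
r58=111010 pc4: +16 =288
r59=111011 pc5: +32 =320
r60=111100 pc4: +16 =336
r61=111101 pc5: +32 =368
r62=111110 pc5: +32 =400
r63=111111 pc6: +64 =464
r64=1000000 pc1: +2 =466
r65=1000001 pc2: +4 =470
r66=1000010 pc2: +4 =474
r67=1000011 pc3: +8 =482
r68=1000100 pc2: +4 =486
r69=1000101 pc3: +8 =494
r70=1000110 pc3: +8 =502
r71=1000111 pc4: +16 =518
r72=1001000 pc2: +4 =522
r73=1001001 pc3: +8 =530
r74=1001010 pc3: +8 =538
r75=1001011 pc4: +16 =554
r76=1001100 pc3: +8 =562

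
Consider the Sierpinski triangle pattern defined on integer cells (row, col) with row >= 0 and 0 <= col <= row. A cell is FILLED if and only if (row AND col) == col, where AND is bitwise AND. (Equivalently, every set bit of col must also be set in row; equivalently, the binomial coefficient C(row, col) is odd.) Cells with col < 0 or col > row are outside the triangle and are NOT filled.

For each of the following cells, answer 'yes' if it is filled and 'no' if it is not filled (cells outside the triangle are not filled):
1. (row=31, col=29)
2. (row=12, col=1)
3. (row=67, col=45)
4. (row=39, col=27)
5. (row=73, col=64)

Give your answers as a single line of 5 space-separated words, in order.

(31,29): row=0b11111, col=0b11101, row AND col = 0b11101 = 29; 29 == 29 -> filled
(12,1): row=0b1100, col=0b1, row AND col = 0b0 = 0; 0 != 1 -> empty
(67,45): row=0b1000011, col=0b101101, row AND col = 0b1 = 1; 1 != 45 -> empty
(39,27): row=0b100111, col=0b11011, row AND col = 0b11 = 3; 3 != 27 -> empty
(73,64): row=0b1001001, col=0b1000000, row AND col = 0b1000000 = 64; 64 == 64 -> filled

Answer: yes no no no yes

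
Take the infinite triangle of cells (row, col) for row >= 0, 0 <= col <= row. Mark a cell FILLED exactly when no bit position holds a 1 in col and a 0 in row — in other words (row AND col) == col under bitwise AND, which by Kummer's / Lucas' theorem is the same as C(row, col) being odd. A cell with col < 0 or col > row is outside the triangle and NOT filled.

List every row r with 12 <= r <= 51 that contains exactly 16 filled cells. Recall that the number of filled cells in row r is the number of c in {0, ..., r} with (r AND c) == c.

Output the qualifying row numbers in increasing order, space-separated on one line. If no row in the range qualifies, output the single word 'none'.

Answer: 15 23 27 29 30 39 43 45 46 51

Derivation:
Row r has 2^popcount(r) filled cells, so we need popcount(r) = log2(16) = 4.
Scan r = 12..51 and keep those with exactly 4 one-bits:
r=12=1100 popcount=2 -> skip
r=13=1101 popcount=3 -> skip
r=14=1110 popcount=3 -> skip
r=15=1111 popcount=4 -> KEEP
r=16=10000 popcount=1 -> skip
r=17=10001 popcount=2 -> skip
r=18=10010 popcount=2 -> skip
r=19=10011 popcount=3 -> skip
r=20=10100 popcount=2 -> skip
r=21=10101 popcount=3 -> skip
r=22=10110 popcount=3 -> skip
r=23=10111 popcount=4 -> KEEP
r=24=11000 popcount=2 -> skip
r=25=11001 popcount=3 -> skip
r=26=11010 popcount=3 -> skip
r=27=11011 popcount=4 -> KEEP
r=28=11100 popcount=3 -> skip
r=29=11101 popcount=4 -> KEEP
r=30=11110 popcount=4 -> KEEP
r=31=11111 popcount=5 -> skip
r=32=100000 popcount=1 -> skip
r=33=100001 popcount=2 -> skip
r=34=100010 popcount=2 -> skip
r=35=100011 popcount=3 -> skip
r=36=100100 popcount=2 -> skip
r=37=100101 popcount=3 -> skip
r=38=100110 popcount=3 -> skip
r=39=100111 popcount=4 -> KEEP
r=40=101000 popcount=2 -> skip
r=41=101001 popcount=3 -> skip
r=42=101010 popcount=3 -> skip
r=43=101011 popcount=4 -> KEEP
r=44=101100 popcount=3 -> skip
r=45=101101 popcount=4 -> KEEP
r=46=101110 popcount=4 -> KEEP
r=47=101111 popcount=5 -> skip
r=48=110000 popcount=2 -> skip
r=49=110001 popcount=3 -> skip
r=50=110010 popcount=3 -> skip
r=51=110011 popcount=4 -> KEEP
Kept rows: 15 23 27 29 30 39 43 45 46 51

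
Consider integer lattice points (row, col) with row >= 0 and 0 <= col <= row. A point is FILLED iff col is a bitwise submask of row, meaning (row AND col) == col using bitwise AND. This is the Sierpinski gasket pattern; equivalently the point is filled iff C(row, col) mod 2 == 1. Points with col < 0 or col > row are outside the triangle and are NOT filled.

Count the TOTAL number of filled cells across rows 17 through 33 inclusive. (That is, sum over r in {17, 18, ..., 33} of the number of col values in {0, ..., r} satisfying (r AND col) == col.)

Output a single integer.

r17=10001 pc2: +4 =4
r18=10010 pc2: +4 =8
r19=10011 pc3: +8 =16
r20=10100 pc2: +4 =20
r21=10101 pc3: +8 =28
r22=10110 pc3: +8 =36
r23=10111 pc4: +16 =52
r24=11000 pc2: +4 =56
r25=11001 pc3: +8 =64
r26=11010 pc3: +8 =72
r27=11011 pc4: +16 =88
r28=11100 pc3: +8 =96
r29=11101 pc4: +16 =112
r30=11110 pc4: +16 =128
r31=11111 pc5: +32 =160
r32=100000 pc1: +2 =162
r33=100001 pc2: +4 =166

Answer: 166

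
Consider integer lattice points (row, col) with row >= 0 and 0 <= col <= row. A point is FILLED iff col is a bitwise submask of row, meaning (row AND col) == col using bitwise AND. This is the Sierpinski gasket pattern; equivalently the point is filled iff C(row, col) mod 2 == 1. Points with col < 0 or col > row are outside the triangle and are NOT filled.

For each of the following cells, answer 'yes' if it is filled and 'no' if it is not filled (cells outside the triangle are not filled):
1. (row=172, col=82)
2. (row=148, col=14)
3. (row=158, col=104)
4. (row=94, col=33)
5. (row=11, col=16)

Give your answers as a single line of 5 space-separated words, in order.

(172,82): row=0b10101100, col=0b1010010, row AND col = 0b0 = 0; 0 != 82 -> empty
(148,14): row=0b10010100, col=0b1110, row AND col = 0b100 = 4; 4 != 14 -> empty
(158,104): row=0b10011110, col=0b1101000, row AND col = 0b1000 = 8; 8 != 104 -> empty
(94,33): row=0b1011110, col=0b100001, row AND col = 0b0 = 0; 0 != 33 -> empty
(11,16): col outside [0, 11] -> not filled

Answer: no no no no no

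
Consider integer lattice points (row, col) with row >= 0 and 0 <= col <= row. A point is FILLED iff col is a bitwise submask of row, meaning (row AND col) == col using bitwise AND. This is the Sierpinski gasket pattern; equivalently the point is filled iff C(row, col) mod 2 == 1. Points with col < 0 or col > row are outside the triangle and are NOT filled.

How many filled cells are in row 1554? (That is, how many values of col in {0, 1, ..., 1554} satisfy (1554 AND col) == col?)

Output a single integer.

Answer: 16

Derivation:
1554 in binary = 11000010010
popcount(1554) = number of 1-bits in 11000010010 = 4
A col c satisfies (1554 AND c) == c iff every set bit of c is also set in 1554; each of the 4 set bits of 1554 can independently be on or off in c.
count = 2^4 = 16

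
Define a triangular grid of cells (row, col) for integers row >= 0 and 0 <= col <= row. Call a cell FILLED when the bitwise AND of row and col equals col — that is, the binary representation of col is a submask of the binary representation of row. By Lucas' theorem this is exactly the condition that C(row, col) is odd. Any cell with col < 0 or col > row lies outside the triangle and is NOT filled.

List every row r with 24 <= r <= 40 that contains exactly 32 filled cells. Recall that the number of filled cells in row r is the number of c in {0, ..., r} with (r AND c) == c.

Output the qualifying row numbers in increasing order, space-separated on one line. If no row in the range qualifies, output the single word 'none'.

Answer: 31

Derivation:
Row r has 2^popcount(r) filled cells, so we need popcount(r) = log2(32) = 5.
Scan r = 24..40 and keep those with exactly 5 one-bits:
r=24=11000 popcount=2 -> skip
r=25=11001 popcount=3 -> skip
r=26=11010 popcount=3 -> skip
r=27=11011 popcount=4 -> skip
r=28=11100 popcount=3 -> skip
r=29=11101 popcount=4 -> skip
r=30=11110 popcount=4 -> skip
r=31=11111 popcount=5 -> KEEP
r=32=100000 popcount=1 -> skip
r=33=100001 popcount=2 -> skip
r=34=100010 popcount=2 -> skip
r=35=100011 popcount=3 -> skip
r=36=100100 popcount=2 -> skip
r=37=100101 popcount=3 -> skip
r=38=100110 popcount=3 -> skip
r=39=100111 popcount=4 -> skip
r=40=101000 popcount=2 -> skip
Kept rows: 31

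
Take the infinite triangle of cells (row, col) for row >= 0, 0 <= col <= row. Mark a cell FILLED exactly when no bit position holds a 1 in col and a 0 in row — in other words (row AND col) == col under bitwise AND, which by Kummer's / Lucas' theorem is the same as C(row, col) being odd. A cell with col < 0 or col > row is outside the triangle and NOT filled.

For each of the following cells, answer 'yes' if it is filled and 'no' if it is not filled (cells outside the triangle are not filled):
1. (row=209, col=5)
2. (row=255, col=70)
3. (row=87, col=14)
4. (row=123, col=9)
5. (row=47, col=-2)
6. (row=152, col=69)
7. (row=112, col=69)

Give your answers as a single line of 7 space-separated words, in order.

(209,5): row=0b11010001, col=0b101, row AND col = 0b1 = 1; 1 != 5 -> empty
(255,70): row=0b11111111, col=0b1000110, row AND col = 0b1000110 = 70; 70 == 70 -> filled
(87,14): row=0b1010111, col=0b1110, row AND col = 0b110 = 6; 6 != 14 -> empty
(123,9): row=0b1111011, col=0b1001, row AND col = 0b1001 = 9; 9 == 9 -> filled
(47,-2): col outside [0, 47] -> not filled
(152,69): row=0b10011000, col=0b1000101, row AND col = 0b0 = 0; 0 != 69 -> empty
(112,69): row=0b1110000, col=0b1000101, row AND col = 0b1000000 = 64; 64 != 69 -> empty

Answer: no yes no yes no no no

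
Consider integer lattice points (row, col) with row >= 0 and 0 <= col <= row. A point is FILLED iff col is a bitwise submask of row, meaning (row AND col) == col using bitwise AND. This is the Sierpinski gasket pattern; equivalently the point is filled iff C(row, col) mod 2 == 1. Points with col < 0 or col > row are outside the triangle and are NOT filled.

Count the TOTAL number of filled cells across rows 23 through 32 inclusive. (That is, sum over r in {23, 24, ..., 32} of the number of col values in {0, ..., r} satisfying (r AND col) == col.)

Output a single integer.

r23=10111 pc4: +16 =16
r24=11000 pc2: +4 =20
r25=11001 pc3: +8 =28
r26=11010 pc3: +8 =36
r27=11011 pc4: +16 =52
r28=11100 pc3: +8 =60
r29=11101 pc4: +16 =76
r30=11110 pc4: +16 =92
r31=11111 pc5: +32 =124
r32=100000 pc1: +2 =126

Answer: 126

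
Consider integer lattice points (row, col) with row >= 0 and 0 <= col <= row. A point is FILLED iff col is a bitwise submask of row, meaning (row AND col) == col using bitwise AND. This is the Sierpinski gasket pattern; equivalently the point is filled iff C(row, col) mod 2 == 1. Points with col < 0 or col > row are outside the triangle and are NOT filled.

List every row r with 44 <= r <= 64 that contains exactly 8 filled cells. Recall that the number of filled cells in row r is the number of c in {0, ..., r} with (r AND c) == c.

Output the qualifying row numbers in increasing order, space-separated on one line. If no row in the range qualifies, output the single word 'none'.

Answer: 44 49 50 52 56

Derivation:
Row r has 2^popcount(r) filled cells, so we need popcount(r) = log2(8) = 3.
Scan r = 44..64 and keep those with exactly 3 one-bits:
r=44=101100 popcount=3 -> KEEP
r=45=101101 popcount=4 -> skip
r=46=101110 popcount=4 -> skip
r=47=101111 popcount=5 -> skip
r=48=110000 popcount=2 -> skip
r=49=110001 popcount=3 -> KEEP
r=50=110010 popcount=3 -> KEEP
r=51=110011 popcount=4 -> skip
r=52=110100 popcount=3 -> KEEP
r=53=110101 popcount=4 -> skip
r=54=110110 popcount=4 -> skip
r=55=110111 popcount=5 -> skip
r=56=111000 popcount=3 -> KEEP
r=57=111001 popcount=4 -> skip
r=58=111010 popcount=4 -> skip
r=59=111011 popcount=5 -> skip
r=60=111100 popcount=4 -> skip
r=61=111101 popcount=5 -> skip
r=62=111110 popcount=5 -> skip
r=63=111111 popcount=6 -> skip
r=64=1000000 popcount=1 -> skip
Kept rows: 44 49 50 52 56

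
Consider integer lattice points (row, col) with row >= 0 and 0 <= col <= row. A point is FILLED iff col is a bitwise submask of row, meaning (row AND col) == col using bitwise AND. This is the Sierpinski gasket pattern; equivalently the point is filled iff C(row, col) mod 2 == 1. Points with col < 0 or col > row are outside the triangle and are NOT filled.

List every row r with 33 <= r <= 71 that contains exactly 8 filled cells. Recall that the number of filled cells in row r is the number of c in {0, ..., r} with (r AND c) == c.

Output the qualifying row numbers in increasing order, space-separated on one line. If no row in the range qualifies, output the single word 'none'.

Answer: 35 37 38 41 42 44 49 50 52 56 67 69 70

Derivation:
Row r has 2^popcount(r) filled cells, so we need popcount(r) = log2(8) = 3.
Scan r = 33..71 and keep those with exactly 3 one-bits:
r=33=100001 popcount=2 -> skip
r=34=100010 popcount=2 -> skip
r=35=100011 popcount=3 -> KEEP
r=36=100100 popcount=2 -> skip
r=37=100101 popcount=3 -> KEEP
r=38=100110 popcount=3 -> KEEP
r=39=100111 popcount=4 -> skip
r=40=101000 popcount=2 -> skip
r=41=101001 popcount=3 -> KEEP
r=42=101010 popcount=3 -> KEEP
r=43=101011 popcount=4 -> skip
r=44=101100 popcount=3 -> KEEP
r=45=101101 popcount=4 -> skip
r=46=101110 popcount=4 -> skip
r=47=101111 popcount=5 -> skip
r=48=110000 popcount=2 -> skip
r=49=110001 popcount=3 -> KEEP
r=50=110010 popcount=3 -> KEEP
r=51=110011 popcount=4 -> skip
r=52=110100 popcount=3 -> KEEP
r=53=110101 popcount=4 -> skip
r=54=110110 popcount=4 -> skip
r=55=110111 popcount=5 -> skip
r=56=111000 popcount=3 -> KEEP
r=57=111001 popcount=4 -> skip
r=58=111010 popcount=4 -> skip
r=59=111011 popcount=5 -> skip
r=60=111100 popcount=4 -> skip
r=61=111101 popcount=5 -> skip
r=62=111110 popcount=5 -> skip
r=63=111111 popcount=6 -> skip
r=64=1000000 popcount=1 -> skip
r=65=1000001 popcount=2 -> skip
r=66=1000010 popcount=2 -> skip
r=67=1000011 popcount=3 -> KEEP
r=68=1000100 popcount=2 -> skip
r=69=1000101 popcount=3 -> KEEP
r=70=1000110 popcount=3 -> KEEP
r=71=1000111 popcount=4 -> skip
Kept rows: 35 37 38 41 42 44 49 50 52 56 67 69 70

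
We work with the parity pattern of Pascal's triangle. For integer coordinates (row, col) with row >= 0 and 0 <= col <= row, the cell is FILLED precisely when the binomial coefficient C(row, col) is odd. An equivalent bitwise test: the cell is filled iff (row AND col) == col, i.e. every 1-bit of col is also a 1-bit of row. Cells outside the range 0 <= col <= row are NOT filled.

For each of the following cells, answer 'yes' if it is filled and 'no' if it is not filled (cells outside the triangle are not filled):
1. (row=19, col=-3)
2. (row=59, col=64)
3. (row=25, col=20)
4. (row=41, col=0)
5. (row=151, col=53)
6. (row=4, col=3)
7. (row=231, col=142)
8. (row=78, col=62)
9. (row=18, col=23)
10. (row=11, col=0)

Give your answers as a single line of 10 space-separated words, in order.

(19,-3): col outside [0, 19] -> not filled
(59,64): col outside [0, 59] -> not filled
(25,20): row=0b11001, col=0b10100, row AND col = 0b10000 = 16; 16 != 20 -> empty
(41,0): row=0b101001, col=0b0, row AND col = 0b0 = 0; 0 == 0 -> filled
(151,53): row=0b10010111, col=0b110101, row AND col = 0b10101 = 21; 21 != 53 -> empty
(4,3): row=0b100, col=0b11, row AND col = 0b0 = 0; 0 != 3 -> empty
(231,142): row=0b11100111, col=0b10001110, row AND col = 0b10000110 = 134; 134 != 142 -> empty
(78,62): row=0b1001110, col=0b111110, row AND col = 0b1110 = 14; 14 != 62 -> empty
(18,23): col outside [0, 18] -> not filled
(11,0): row=0b1011, col=0b0, row AND col = 0b0 = 0; 0 == 0 -> filled

Answer: no no no yes no no no no no yes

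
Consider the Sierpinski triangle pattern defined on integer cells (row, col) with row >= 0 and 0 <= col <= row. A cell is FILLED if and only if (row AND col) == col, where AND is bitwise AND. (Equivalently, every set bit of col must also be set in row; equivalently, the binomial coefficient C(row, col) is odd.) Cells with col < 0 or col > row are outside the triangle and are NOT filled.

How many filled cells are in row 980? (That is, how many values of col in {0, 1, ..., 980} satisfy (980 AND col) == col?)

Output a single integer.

980 in binary = 1111010100
popcount(980) = number of 1-bits in 1111010100 = 6
A col c satisfies (980 AND c) == c iff every set bit of c is also set in 980; each of the 6 set bits of 980 can independently be on or off in c.
count = 2^6 = 64

Answer: 64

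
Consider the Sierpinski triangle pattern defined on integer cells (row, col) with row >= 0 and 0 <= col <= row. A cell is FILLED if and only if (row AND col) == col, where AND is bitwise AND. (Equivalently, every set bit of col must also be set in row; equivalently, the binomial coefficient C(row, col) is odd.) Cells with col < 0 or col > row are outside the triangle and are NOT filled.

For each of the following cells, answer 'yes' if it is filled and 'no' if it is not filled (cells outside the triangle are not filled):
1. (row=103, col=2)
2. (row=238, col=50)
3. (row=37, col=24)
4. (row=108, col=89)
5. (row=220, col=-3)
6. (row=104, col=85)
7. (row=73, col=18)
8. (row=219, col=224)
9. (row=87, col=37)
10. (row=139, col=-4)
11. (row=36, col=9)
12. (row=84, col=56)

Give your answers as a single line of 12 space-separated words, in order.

Answer: yes no no no no no no no no no no no

Derivation:
(103,2): row=0b1100111, col=0b10, row AND col = 0b10 = 2; 2 == 2 -> filled
(238,50): row=0b11101110, col=0b110010, row AND col = 0b100010 = 34; 34 != 50 -> empty
(37,24): row=0b100101, col=0b11000, row AND col = 0b0 = 0; 0 != 24 -> empty
(108,89): row=0b1101100, col=0b1011001, row AND col = 0b1001000 = 72; 72 != 89 -> empty
(220,-3): col outside [0, 220] -> not filled
(104,85): row=0b1101000, col=0b1010101, row AND col = 0b1000000 = 64; 64 != 85 -> empty
(73,18): row=0b1001001, col=0b10010, row AND col = 0b0 = 0; 0 != 18 -> empty
(219,224): col outside [0, 219] -> not filled
(87,37): row=0b1010111, col=0b100101, row AND col = 0b101 = 5; 5 != 37 -> empty
(139,-4): col outside [0, 139] -> not filled
(36,9): row=0b100100, col=0b1001, row AND col = 0b0 = 0; 0 != 9 -> empty
(84,56): row=0b1010100, col=0b111000, row AND col = 0b10000 = 16; 16 != 56 -> empty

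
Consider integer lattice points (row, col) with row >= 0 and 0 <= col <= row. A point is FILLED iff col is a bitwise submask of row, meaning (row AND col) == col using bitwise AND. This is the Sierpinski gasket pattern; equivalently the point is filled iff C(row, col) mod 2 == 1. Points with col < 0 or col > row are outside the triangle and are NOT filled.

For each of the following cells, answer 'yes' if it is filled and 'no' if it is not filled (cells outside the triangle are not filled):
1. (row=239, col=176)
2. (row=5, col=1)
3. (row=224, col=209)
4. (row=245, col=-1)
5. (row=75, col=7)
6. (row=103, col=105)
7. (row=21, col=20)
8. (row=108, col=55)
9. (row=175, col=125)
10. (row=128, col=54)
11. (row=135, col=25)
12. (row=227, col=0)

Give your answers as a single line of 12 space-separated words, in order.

Answer: no yes no no no no yes no no no no yes

Derivation:
(239,176): row=0b11101111, col=0b10110000, row AND col = 0b10100000 = 160; 160 != 176 -> empty
(5,1): row=0b101, col=0b1, row AND col = 0b1 = 1; 1 == 1 -> filled
(224,209): row=0b11100000, col=0b11010001, row AND col = 0b11000000 = 192; 192 != 209 -> empty
(245,-1): col outside [0, 245] -> not filled
(75,7): row=0b1001011, col=0b111, row AND col = 0b11 = 3; 3 != 7 -> empty
(103,105): col outside [0, 103] -> not filled
(21,20): row=0b10101, col=0b10100, row AND col = 0b10100 = 20; 20 == 20 -> filled
(108,55): row=0b1101100, col=0b110111, row AND col = 0b100100 = 36; 36 != 55 -> empty
(175,125): row=0b10101111, col=0b1111101, row AND col = 0b101101 = 45; 45 != 125 -> empty
(128,54): row=0b10000000, col=0b110110, row AND col = 0b0 = 0; 0 != 54 -> empty
(135,25): row=0b10000111, col=0b11001, row AND col = 0b1 = 1; 1 != 25 -> empty
(227,0): row=0b11100011, col=0b0, row AND col = 0b0 = 0; 0 == 0 -> filled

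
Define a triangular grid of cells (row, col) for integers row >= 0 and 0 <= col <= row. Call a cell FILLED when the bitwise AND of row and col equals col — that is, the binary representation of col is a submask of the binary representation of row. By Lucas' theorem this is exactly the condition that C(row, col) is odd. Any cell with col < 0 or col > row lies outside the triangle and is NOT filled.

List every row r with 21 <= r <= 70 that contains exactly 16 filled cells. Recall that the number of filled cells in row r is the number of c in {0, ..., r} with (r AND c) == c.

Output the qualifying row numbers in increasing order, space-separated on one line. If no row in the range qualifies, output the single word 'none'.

Answer: 23 27 29 30 39 43 45 46 51 53 54 57 58 60

Derivation:
Row r has 2^popcount(r) filled cells, so we need popcount(r) = log2(16) = 4.
Scan r = 21..70 and keep those with exactly 4 one-bits:
r=21=10101 popcount=3 -> skip
r=22=10110 popcount=3 -> skip
r=23=10111 popcount=4 -> KEEP
r=24=11000 popcount=2 -> skip
r=25=11001 popcount=3 -> skip
r=26=11010 popcount=3 -> skip
r=27=11011 popcount=4 -> KEEP
r=28=11100 popcount=3 -> skip
r=29=11101 popcount=4 -> KEEP
r=30=11110 popcount=4 -> KEEP
r=31=11111 popcount=5 -> skip
r=32=100000 popcount=1 -> skip
r=33=100001 popcount=2 -> skip
r=34=100010 popcount=2 -> skip
r=35=100011 popcount=3 -> skip
r=36=100100 popcount=2 -> skip
r=37=100101 popcount=3 -> skip
r=38=100110 popcount=3 -> skip
r=39=100111 popcount=4 -> KEEP
r=40=101000 popcount=2 -> skip
r=41=101001 popcount=3 -> skip
r=42=101010 popcount=3 -> skip
r=43=101011 popcount=4 -> KEEP
r=44=101100 popcount=3 -> skip
r=45=101101 popcount=4 -> KEEP
r=46=101110 popcount=4 -> KEEP
r=47=101111 popcount=5 -> skip
r=48=110000 popcount=2 -> skip
r=49=110001 popcount=3 -> skip
r=50=110010 popcount=3 -> skip
r=51=110011 popcount=4 -> KEEP
r=52=110100 popcount=3 -> skip
r=53=110101 popcount=4 -> KEEP
r=54=110110 popcount=4 -> KEEP
r=55=110111 popcount=5 -> skip
r=56=111000 popcount=3 -> skip
r=57=111001 popcount=4 -> KEEP
r=58=111010 popcount=4 -> KEEP
r=59=111011 popcount=5 -> skip
r=60=111100 popcount=4 -> KEEP
r=61=111101 popcount=5 -> skip
r=62=111110 popcount=5 -> skip
r=63=111111 popcount=6 -> skip
r=64=1000000 popcount=1 -> skip
r=65=1000001 popcount=2 -> skip
r=66=1000010 popcount=2 -> skip
r=67=1000011 popcount=3 -> skip
r=68=1000100 popcount=2 -> skip
r=69=1000101 popcount=3 -> skip
r=70=1000110 popcount=3 -> skip
Kept rows: 23 27 29 30 39 43 45 46 51 53 54 57 58 60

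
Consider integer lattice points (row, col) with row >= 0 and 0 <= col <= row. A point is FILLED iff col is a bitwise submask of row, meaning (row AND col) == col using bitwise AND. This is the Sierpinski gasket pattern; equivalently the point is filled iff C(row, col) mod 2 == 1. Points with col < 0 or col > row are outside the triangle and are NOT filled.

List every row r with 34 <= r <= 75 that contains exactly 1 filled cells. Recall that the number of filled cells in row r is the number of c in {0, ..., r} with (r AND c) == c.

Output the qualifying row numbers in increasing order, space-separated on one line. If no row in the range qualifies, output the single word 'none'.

Answer: none

Derivation:
Row r has 2^popcount(r) filled cells, so we need popcount(r) = log2(1) = 0.
Scan r = 34..75 and keep those with exactly 0 one-bits:
r=34=100010 popcount=2 -> skip
r=35=100011 popcount=3 -> skip
r=36=100100 popcount=2 -> skip
r=37=100101 popcount=3 -> skip
r=38=100110 popcount=3 -> skip
r=39=100111 popcount=4 -> skip
r=40=101000 popcount=2 -> skip
r=41=101001 popcount=3 -> skip
r=42=101010 popcount=3 -> skip
r=43=101011 popcount=4 -> skip
r=44=101100 popcount=3 -> skip
r=45=101101 popcount=4 -> skip
r=46=101110 popcount=4 -> skip
r=47=101111 popcount=5 -> skip
r=48=110000 popcount=2 -> skip
r=49=110001 popcount=3 -> skip
r=50=110010 popcount=3 -> skip
r=51=110011 popcount=4 -> skip
r=52=110100 popcount=3 -> skip
r=53=110101 popcount=4 -> skip
r=54=110110 popcount=4 -> skip
r=55=110111 popcount=5 -> skip
r=56=111000 popcount=3 -> skip
r=57=111001 popcount=4 -> skip
r=58=111010 popcount=4 -> skip
r=59=111011 popcount=5 -> skip
r=60=111100 popcount=4 -> skip
r=61=111101 popcount=5 -> skip
r=62=111110 popcount=5 -> skip
r=63=111111 popcount=6 -> skip
r=64=1000000 popcount=1 -> skip
r=65=1000001 popcount=2 -> skip
r=66=1000010 popcount=2 -> skip
r=67=1000011 popcount=3 -> skip
r=68=1000100 popcount=2 -> skip
r=69=1000101 popcount=3 -> skip
r=70=1000110 popcount=3 -> skip
r=71=1000111 popcount=4 -> skip
r=72=1001000 popcount=2 -> skip
r=73=1001001 popcount=3 -> skip
r=74=1001010 popcount=3 -> skip
r=75=1001011 popcount=4 -> skip
Kept rows: none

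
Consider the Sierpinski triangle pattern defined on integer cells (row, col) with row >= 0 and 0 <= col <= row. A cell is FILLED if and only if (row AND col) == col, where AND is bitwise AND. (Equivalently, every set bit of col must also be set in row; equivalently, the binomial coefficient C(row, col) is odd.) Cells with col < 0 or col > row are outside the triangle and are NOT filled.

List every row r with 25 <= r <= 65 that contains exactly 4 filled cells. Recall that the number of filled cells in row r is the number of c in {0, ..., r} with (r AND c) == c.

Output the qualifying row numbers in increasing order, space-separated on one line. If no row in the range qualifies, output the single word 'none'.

Row r has 2^popcount(r) filled cells, so we need popcount(r) = log2(4) = 2.
Scan r = 25..65 and keep those with exactly 2 one-bits:
r=25=11001 popcount=3 -> skip
r=26=11010 popcount=3 -> skip
r=27=11011 popcount=4 -> skip
r=28=11100 popcount=3 -> skip
r=29=11101 popcount=4 -> skip
r=30=11110 popcount=4 -> skip
r=31=11111 popcount=5 -> skip
r=32=100000 popcount=1 -> skip
r=33=100001 popcount=2 -> KEEP
r=34=100010 popcount=2 -> KEEP
r=35=100011 popcount=3 -> skip
r=36=100100 popcount=2 -> KEEP
r=37=100101 popcount=3 -> skip
r=38=100110 popcount=3 -> skip
r=39=100111 popcount=4 -> skip
r=40=101000 popcount=2 -> KEEP
r=41=101001 popcount=3 -> skip
r=42=101010 popcount=3 -> skip
r=43=101011 popcount=4 -> skip
r=44=101100 popcount=3 -> skip
r=45=101101 popcount=4 -> skip
r=46=101110 popcount=4 -> skip
r=47=101111 popcount=5 -> skip
r=48=110000 popcount=2 -> KEEP
r=49=110001 popcount=3 -> skip
r=50=110010 popcount=3 -> skip
r=51=110011 popcount=4 -> skip
r=52=110100 popcount=3 -> skip
r=53=110101 popcount=4 -> skip
r=54=110110 popcount=4 -> skip
r=55=110111 popcount=5 -> skip
r=56=111000 popcount=3 -> skip
r=57=111001 popcount=4 -> skip
r=58=111010 popcount=4 -> skip
r=59=111011 popcount=5 -> skip
r=60=111100 popcount=4 -> skip
r=61=111101 popcount=5 -> skip
r=62=111110 popcount=5 -> skip
r=63=111111 popcount=6 -> skip
r=64=1000000 popcount=1 -> skip
r=65=1000001 popcount=2 -> KEEP
Kept rows: 33 34 36 40 48 65

Answer: 33 34 36 40 48 65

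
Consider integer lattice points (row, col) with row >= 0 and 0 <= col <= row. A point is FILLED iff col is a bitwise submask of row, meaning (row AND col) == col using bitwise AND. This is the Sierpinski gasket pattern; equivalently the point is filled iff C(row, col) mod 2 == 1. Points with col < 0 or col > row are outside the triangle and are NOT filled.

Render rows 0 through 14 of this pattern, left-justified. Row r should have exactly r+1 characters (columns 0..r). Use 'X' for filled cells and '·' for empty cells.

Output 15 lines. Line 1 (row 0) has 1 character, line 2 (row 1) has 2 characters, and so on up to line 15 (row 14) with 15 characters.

Answer: X
XX
X·X
XXXX
X···X
XX··XX
X·X·X·X
XXXXXXXX
X·······X
XX······XX
X·X·····X·X
XXXX····XXXX
X···X···X···X
XX··XX··XX··XX
X·X·X·X·X·X·X·X

Derivation:
r0=0: X
r1=1: XX
r2=10: X·X
r3=11: XXXX
r4=100: X···X
r5=101: XX··XX
r6=110: X·X·X·X
r7=111: XXXXXXXX
r8=1000: X·······X
r9=1001: XX······XX
r10=1010: X·X·····X·X
r11=1011: XXXX····XXXX
r12=1100: X···X···X···X
r13=1101: XX··XX··XX··XX
r14=1110: X·X·X·X·X·X·X·X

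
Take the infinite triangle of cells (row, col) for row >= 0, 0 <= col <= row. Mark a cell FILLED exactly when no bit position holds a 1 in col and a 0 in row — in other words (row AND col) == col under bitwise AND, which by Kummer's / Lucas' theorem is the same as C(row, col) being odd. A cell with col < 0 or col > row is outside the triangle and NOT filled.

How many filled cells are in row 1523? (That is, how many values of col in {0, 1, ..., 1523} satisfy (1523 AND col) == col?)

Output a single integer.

Answer: 256

Derivation:
1523 in binary = 10111110011
popcount(1523) = number of 1-bits in 10111110011 = 8
A col c satisfies (1523 AND c) == c iff every set bit of c is also set in 1523; each of the 8 set bits of 1523 can independently be on or off in c.
count = 2^8 = 256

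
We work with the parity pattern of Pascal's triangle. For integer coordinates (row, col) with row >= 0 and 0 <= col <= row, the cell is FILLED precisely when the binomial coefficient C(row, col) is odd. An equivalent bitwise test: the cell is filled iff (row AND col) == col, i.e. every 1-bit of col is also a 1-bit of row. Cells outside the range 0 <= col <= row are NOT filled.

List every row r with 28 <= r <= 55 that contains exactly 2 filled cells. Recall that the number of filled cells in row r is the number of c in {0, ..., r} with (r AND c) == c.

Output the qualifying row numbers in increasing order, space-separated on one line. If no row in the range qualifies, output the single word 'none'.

Answer: 32

Derivation:
Row r has 2^popcount(r) filled cells, so we need popcount(r) = log2(2) = 1.
Scan r = 28..55 and keep those with exactly 1 one-bits:
r=28=11100 popcount=3 -> skip
r=29=11101 popcount=4 -> skip
r=30=11110 popcount=4 -> skip
r=31=11111 popcount=5 -> skip
r=32=100000 popcount=1 -> KEEP
r=33=100001 popcount=2 -> skip
r=34=100010 popcount=2 -> skip
r=35=100011 popcount=3 -> skip
r=36=100100 popcount=2 -> skip
r=37=100101 popcount=3 -> skip
r=38=100110 popcount=3 -> skip
r=39=100111 popcount=4 -> skip
r=40=101000 popcount=2 -> skip
r=41=101001 popcount=3 -> skip
r=42=101010 popcount=3 -> skip
r=43=101011 popcount=4 -> skip
r=44=101100 popcount=3 -> skip
r=45=101101 popcount=4 -> skip
r=46=101110 popcount=4 -> skip
r=47=101111 popcount=5 -> skip
r=48=110000 popcount=2 -> skip
r=49=110001 popcount=3 -> skip
r=50=110010 popcount=3 -> skip
r=51=110011 popcount=4 -> skip
r=52=110100 popcount=3 -> skip
r=53=110101 popcount=4 -> skip
r=54=110110 popcount=4 -> skip
r=55=110111 popcount=5 -> skip
Kept rows: 32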